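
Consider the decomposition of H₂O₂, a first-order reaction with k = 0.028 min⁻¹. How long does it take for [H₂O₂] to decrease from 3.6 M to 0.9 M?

49.51 min

Step 1: For first-order: t = ln([H₂O₂]₀/[H₂O₂])/k
Step 2: t = ln(3.6/0.9)/0.028
Step 3: t = ln(4)/0.028
Step 4: t = 1.386/0.028 = 49.51 min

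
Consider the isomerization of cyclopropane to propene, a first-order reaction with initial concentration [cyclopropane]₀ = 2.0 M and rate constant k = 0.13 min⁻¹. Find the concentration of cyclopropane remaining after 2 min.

1.542 M

Step 1: For a first-order reaction: [cyclopropane] = [cyclopropane]₀ × e^(-kt)
Step 2: [cyclopropane] = 2.0 × e^(-0.13 × 2)
Step 3: [cyclopropane] = 2.0 × e^(-0.26)
Step 4: [cyclopropane] = 2.0 × 0.771052 = 1.542 M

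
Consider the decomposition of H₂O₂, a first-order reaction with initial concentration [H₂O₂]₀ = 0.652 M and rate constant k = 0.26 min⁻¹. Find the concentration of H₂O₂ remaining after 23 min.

0.001649 M

Step 1: For a first-order reaction: [H₂O₂] = [H₂O₂]₀ × e^(-kt)
Step 2: [H₂O₂] = 0.652 × e^(-0.26 × 23)
Step 3: [H₂O₂] = 0.652 × e^(-5.98)
Step 4: [H₂O₂] = 0.652 × 0.00252883 = 0.001649 M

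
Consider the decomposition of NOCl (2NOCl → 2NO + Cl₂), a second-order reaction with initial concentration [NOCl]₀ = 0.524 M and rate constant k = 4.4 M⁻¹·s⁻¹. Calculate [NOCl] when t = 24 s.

0.009302 M

Step 1: For a second-order reaction: 1/[NOCl] = 1/[NOCl]₀ + kt
Step 2: 1/[NOCl] = 1/0.524 + 4.4 × 24
Step 3: 1/[NOCl] = 1.908 + 105.6 = 107.5
Step 4: [NOCl] = 1/107.5 = 0.009302 M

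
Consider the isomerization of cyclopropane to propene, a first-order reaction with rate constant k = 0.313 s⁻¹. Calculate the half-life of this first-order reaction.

2.215 s

Step 1: For a first-order reaction, t₁/₂ = ln(2)/k
Step 2: t₁/₂ = ln(2)/0.313
Step 3: t₁/₂ = 0.6931/0.313 = 2.215 s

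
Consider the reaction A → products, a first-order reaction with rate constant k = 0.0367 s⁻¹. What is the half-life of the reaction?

18.89 s

Step 1: For a first-order reaction, t₁/₂ = ln(2)/k
Step 2: t₁/₂ = ln(2)/0.0367
Step 3: t₁/₂ = 0.6931/0.0367 = 18.89 s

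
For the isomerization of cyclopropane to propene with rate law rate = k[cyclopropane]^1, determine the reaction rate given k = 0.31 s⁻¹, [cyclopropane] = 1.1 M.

0.341 M/s

Step 1: Identify the rate law: rate = k[cyclopropane]^1
Step 2: Substitute values: rate = 0.31 × (1.1)^1
Step 3: Calculate: rate = 0.31 × 1.1 = 0.341 M/s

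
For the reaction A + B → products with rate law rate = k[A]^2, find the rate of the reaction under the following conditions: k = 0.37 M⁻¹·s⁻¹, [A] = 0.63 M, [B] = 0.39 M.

0.1469 M/s

Step 1: The rate law is rate = k[A]^2
Step 2: Note that the rate does not depend on [B] (zero order in B).
Step 3: rate = 0.37 × (0.63)^2 = 0.146853 M/s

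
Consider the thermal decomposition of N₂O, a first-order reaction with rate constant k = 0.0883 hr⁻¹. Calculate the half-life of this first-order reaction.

7.85 hr

Step 1: For a first-order reaction, t₁/₂ = ln(2)/k
Step 2: t₁/₂ = ln(2)/0.0883
Step 3: t₁/₂ = 0.6931/0.0883 = 7.85 hr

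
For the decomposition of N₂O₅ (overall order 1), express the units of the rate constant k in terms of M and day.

day⁻¹

Step 1: For overall order n, rate = k × (concentration)^n.
Step 2: Rate has units M·day⁻¹; concentration term has units M^1.
Step 3: k = rate / (concentration)^n, so units of k = M^(1-1)·day⁻¹ = day⁻¹.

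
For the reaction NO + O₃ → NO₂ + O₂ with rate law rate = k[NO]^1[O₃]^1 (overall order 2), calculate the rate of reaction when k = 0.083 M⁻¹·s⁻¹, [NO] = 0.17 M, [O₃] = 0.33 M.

0.004656 M/s

Step 1: The rate law is rate = k[NO]^1[O₃]^1, overall order = 1+1 = 2
Step 2: Substitute values: rate = 0.083 × (0.17)^1 × (0.33)^1
Step 3: rate = 0.083 × 0.17 × 0.33 = 0.0046563 M/s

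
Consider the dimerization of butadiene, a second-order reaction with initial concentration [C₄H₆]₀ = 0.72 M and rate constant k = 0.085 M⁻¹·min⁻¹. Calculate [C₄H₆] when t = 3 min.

0.6083 M

Step 1: For a second-order reaction: 1/[C₄H₆] = 1/[C₄H₆]₀ + kt
Step 2: 1/[C₄H₆] = 1/0.72 + 0.085 × 3
Step 3: 1/[C₄H₆] = 1.389 + 0.255 = 1.644
Step 4: [C₄H₆] = 1/1.644 = 0.6083 M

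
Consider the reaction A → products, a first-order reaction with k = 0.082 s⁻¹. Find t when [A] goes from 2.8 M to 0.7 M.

16.91 s

Step 1: For first-order: t = ln([A]₀/[A])/k
Step 2: t = ln(2.8/0.7)/0.082
Step 3: t = ln(4)/0.082
Step 4: t = 1.386/0.082 = 16.91 s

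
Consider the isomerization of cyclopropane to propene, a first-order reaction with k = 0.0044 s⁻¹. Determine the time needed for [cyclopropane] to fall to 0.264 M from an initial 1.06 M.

315.9 s

Step 1: For first-order: t = ln([cyclopropane]₀/[cyclopropane])/k
Step 2: t = ln(1.06/0.264)/0.0044
Step 3: t = ln(4.015)/0.0044
Step 4: t = 1.39/0.0044 = 315.9 s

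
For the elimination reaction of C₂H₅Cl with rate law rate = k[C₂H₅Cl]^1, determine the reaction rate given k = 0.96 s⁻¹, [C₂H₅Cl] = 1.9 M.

1.824 M/s

Step 1: Identify the rate law: rate = k[C₂H₅Cl]^1
Step 2: Substitute values: rate = 0.96 × (1.9)^1
Step 3: Calculate: rate = 0.96 × 1.9 = 1.824 M/s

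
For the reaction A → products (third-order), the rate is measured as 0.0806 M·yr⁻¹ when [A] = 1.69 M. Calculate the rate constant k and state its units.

0.0167 M⁻²·yr⁻¹

Step 1: rate = k[A]^3, so k = rate / [A]^3.
Step 2: k = 0.0806 / (1.69)^3 = 0.0806 / 4.827.
Step 3: k = 0.0167 M⁻²·yr⁻¹.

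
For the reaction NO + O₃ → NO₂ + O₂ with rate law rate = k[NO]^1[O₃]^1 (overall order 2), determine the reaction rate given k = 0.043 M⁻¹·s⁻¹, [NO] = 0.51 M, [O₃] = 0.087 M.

0.001908 M/s

Step 1: The rate law is rate = k[NO]^1[O₃]^1, overall order = 1+1 = 2
Step 2: Substitute values: rate = 0.043 × (0.51)^1 × (0.087)^1
Step 3: rate = 0.043 × 0.51 × 0.087 = 0.00190791 M/s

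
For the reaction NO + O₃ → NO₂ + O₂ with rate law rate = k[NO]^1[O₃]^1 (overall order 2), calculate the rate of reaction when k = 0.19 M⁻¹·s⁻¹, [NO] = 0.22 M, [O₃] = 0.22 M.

0.009196 M/s

Step 1: The rate law is rate = k[NO]^1[O₃]^1, overall order = 1+1 = 2
Step 2: Substitute values: rate = 0.19 × (0.22)^1 × (0.22)^1
Step 3: rate = 0.19 × 0.22 × 0.22 = 0.009196 M/s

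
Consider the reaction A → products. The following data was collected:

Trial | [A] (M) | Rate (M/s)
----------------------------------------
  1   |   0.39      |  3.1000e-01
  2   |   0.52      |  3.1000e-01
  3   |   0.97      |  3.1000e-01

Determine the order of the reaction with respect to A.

zeroth order (0)

Step 1: Compare trials - when concentration changes, rate stays constant.
Step 2: rate₂/rate₁ = 3.1000e-01/3.1000e-01 = 1
Step 3: [A]₂/[A]₁ = 0.52/0.39 = 1.333
Step 4: Since rate ratio ≈ (conc ratio)^0, the reaction is zeroth order.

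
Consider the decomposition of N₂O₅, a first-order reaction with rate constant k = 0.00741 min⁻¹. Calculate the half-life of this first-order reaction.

93.54 min

Step 1: For a first-order reaction, t₁/₂ = ln(2)/k
Step 2: t₁/₂ = ln(2)/0.00741
Step 3: t₁/₂ = 0.6931/0.00741 = 93.54 min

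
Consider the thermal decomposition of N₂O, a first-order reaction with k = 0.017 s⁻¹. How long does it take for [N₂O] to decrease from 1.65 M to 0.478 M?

72.88 s

Step 1: For first-order: t = ln([N₂O]₀/[N₂O])/k
Step 2: t = ln(1.65/0.478)/0.017
Step 3: t = ln(3.452)/0.017
Step 4: t = 1.239/0.017 = 72.88 s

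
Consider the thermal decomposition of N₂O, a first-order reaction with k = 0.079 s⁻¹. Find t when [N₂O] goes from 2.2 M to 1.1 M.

8.774 s

Step 1: For first-order: t = ln([N₂O]₀/[N₂O])/k
Step 2: t = ln(2.2/1.1)/0.079
Step 3: t = ln(2)/0.079
Step 4: t = 0.6931/0.079 = 8.774 s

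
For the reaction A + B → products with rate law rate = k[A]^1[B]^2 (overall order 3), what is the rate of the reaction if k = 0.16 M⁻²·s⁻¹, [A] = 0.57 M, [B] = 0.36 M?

0.01182 M/s

Step 1: The rate law is rate = k[A]^1[B]^2, overall order = 1+2 = 3
Step 2: Substitute values: rate = 0.16 × (0.57)^1 × (0.36)^2
Step 3: rate = 0.16 × 0.57 × 0.1296 = 0.0118195 M/s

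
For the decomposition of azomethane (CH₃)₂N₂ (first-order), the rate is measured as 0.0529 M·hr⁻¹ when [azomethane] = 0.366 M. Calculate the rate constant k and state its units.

0.1445 hr⁻¹

Step 1: rate = k[azomethane]^1, so k = rate / [azomethane]^1.
Step 2: k = 0.0529 / (0.366)^1 = 0.0529 / 0.366.
Step 3: k = 0.1445 hr⁻¹.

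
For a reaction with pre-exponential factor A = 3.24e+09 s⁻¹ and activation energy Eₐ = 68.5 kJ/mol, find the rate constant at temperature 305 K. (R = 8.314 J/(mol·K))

6.01e-03 s⁻¹

Step 1: Use the Arrhenius equation: k = A × exp(-Eₐ/RT)
Step 2: Convert Eₐ to J/mol: 68.5 kJ/mol = 68500 J/mol
Step 3: Calculate the exponent: -Eₐ/(RT) = -68500/(8.314 × 305) = -27.01349
Step 4: k = 3.24e+09 × exp(-27.01349)
Step 5: k = 3.24e+09 × 1.85434e-12 = 6.0081e-03 s⁻¹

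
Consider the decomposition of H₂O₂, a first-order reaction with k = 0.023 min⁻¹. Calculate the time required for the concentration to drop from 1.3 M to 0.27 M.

68.33 min

Step 1: For first-order: t = ln([H₂O₂]₀/[H₂O₂])/k
Step 2: t = ln(1.3/0.27)/0.023
Step 3: t = ln(4.815)/0.023
Step 4: t = 1.572/0.023 = 68.33 min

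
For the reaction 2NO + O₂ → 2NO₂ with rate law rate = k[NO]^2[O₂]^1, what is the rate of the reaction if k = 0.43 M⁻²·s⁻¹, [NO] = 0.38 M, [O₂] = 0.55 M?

0.03415 M/s

Step 1: The rate law is rate = k[NO]^2[O₂]^1
Step 2: Substitute: rate = 0.43 × (0.38)^2 × (0.55)^1
Step 3: rate = 0.43 × 0.1444 × 0.55 = 0.0341506 M/s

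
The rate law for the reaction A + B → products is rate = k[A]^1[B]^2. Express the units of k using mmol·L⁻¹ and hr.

(mmol·L⁻¹)⁻²·hr⁻¹

Step 1: Overall order = 1 + 2 = 3.
Step 2: rate has units mmol·L⁻¹·hr⁻¹; [A]^1[B]^2 has units (mmol·L⁻¹)^3.
Step 3: k = rate/([A]^1[B]^2), so units of k = (mmol·L⁻¹)^(1-3)·hr⁻¹ = (mmol·L⁻¹)⁻²·hr⁻¹.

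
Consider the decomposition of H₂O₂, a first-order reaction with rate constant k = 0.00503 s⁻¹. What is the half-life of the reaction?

137.8 s

Step 1: For a first-order reaction, t₁/₂ = ln(2)/k
Step 2: t₁/₂ = ln(2)/0.00503
Step 3: t₁/₂ = 0.6931/0.00503 = 137.8 s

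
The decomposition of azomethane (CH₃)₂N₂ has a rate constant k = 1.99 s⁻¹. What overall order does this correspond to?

first order (1)

Step 1: The units of k for an nth-order reaction are (concentration)^(1-n)·(time)⁻¹.
Step 2: Here k has units s⁻¹, so the concentration exponent is 0.
Step 3: 1 - n = 0 ⇒ n = 1. The reaction is first order.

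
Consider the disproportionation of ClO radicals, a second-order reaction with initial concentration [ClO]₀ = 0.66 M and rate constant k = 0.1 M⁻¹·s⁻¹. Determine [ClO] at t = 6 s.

0.4728 M

Step 1: For a second-order reaction: 1/[ClO] = 1/[ClO]₀ + kt
Step 2: 1/[ClO] = 1/0.66 + 0.1 × 6
Step 3: 1/[ClO] = 1.515 + 0.6 = 2.115
Step 4: [ClO] = 1/2.115 = 0.4728 M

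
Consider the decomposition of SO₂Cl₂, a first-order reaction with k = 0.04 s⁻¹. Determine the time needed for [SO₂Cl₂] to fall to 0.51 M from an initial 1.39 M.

25.07 s

Step 1: For first-order: t = ln([SO₂Cl₂]₀/[SO₂Cl₂])/k
Step 2: t = ln(1.39/0.51)/0.04
Step 3: t = ln(2.725)/0.04
Step 4: t = 1.003/0.04 = 25.07 s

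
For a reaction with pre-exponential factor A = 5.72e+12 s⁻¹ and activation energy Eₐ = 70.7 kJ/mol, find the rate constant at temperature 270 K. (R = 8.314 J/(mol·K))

1.20e-01 s⁻¹

Step 1: Use the Arrhenius equation: k = A × exp(-Eₐ/RT)
Step 2: Convert Eₐ to J/mol: 70.7 kJ/mol = 70700 J/mol
Step 3: Calculate the exponent: -Eₐ/(RT) = -70700/(8.314 × 270) = -31.49529
Step 4: k = 5.72e+12 × exp(-31.49529)
Step 5: k = 5.72e+12 × 2.09783e-14 = 1.2000e-01 s⁻¹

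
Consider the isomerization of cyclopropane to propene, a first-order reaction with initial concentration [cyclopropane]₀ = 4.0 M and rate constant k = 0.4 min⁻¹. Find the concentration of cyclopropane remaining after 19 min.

0.002002 M

Step 1: For a first-order reaction: [cyclopropane] = [cyclopropane]₀ × e^(-kt)
Step 2: [cyclopropane] = 4.0 × e^(-0.4 × 19)
Step 3: [cyclopropane] = 4.0 × e^(-7.6)
Step 4: [cyclopropane] = 4.0 × 0.000500451 = 0.002002 M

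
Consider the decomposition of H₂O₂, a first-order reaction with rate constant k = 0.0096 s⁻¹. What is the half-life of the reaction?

72.2 s

Step 1: For a first-order reaction, t₁/₂ = ln(2)/k
Step 2: t₁/₂ = ln(2)/0.0096
Step 3: t₁/₂ = 0.6931/0.0096 = 72.2 s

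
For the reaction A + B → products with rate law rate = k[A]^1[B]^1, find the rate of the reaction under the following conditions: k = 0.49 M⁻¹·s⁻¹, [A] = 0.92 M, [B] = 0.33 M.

0.1488 M/s

Step 1: The rate law is rate = k[A]^1[B]^1
Step 2: Substitute: rate = 0.49 × (0.92)^1 × (0.33)^1
Step 3: rate = 0.49 × 0.92 × 0.33 = 0.148764 M/s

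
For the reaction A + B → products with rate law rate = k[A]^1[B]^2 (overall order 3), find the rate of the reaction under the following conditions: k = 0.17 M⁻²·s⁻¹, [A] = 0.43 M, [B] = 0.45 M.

0.0148 M/s

Step 1: The rate law is rate = k[A]^1[B]^2, overall order = 1+2 = 3
Step 2: Substitute values: rate = 0.17 × (0.43)^1 × (0.45)^2
Step 3: rate = 0.17 × 0.43 × 0.2025 = 0.0148027 M/s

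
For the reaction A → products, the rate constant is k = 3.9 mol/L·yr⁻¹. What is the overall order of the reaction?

zeroth order (0)

Step 1: The units of k for an nth-order reaction are (concentration)^(1-n)·(time)⁻¹.
Step 2: Here k has units mol/L·yr⁻¹, so the concentration exponent is 1.
Step 3: 1 - n = 1 ⇒ n = 0. The reaction is zeroth order.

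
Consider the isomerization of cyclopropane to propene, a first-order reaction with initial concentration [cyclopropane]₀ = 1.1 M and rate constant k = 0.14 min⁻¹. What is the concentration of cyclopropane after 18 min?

0.08851 M

Step 1: For a first-order reaction: [cyclopropane] = [cyclopropane]₀ × e^(-kt)
Step 2: [cyclopropane] = 1.1 × e^(-0.14 × 18)
Step 3: [cyclopropane] = 1.1 × e^(-2.52)
Step 4: [cyclopropane] = 1.1 × 0.0804596 = 0.08851 M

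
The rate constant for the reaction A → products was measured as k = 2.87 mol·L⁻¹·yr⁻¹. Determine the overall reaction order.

zeroth order (0)

Step 1: The units of k for an nth-order reaction are (concentration)^(1-n)·(time)⁻¹.
Step 2: Here k has units mol·L⁻¹·yr⁻¹, so the concentration exponent is 1.
Step 3: 1 - n = 1 ⇒ n = 0. The reaction is zeroth order.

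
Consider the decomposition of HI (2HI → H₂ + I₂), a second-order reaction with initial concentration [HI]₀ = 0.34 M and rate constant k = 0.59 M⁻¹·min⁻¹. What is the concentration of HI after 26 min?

0.0547 M

Step 1: For a second-order reaction: 1/[HI] = 1/[HI]₀ + kt
Step 2: 1/[HI] = 1/0.34 + 0.59 × 26
Step 3: 1/[HI] = 2.941 + 15.34 = 18.28
Step 4: [HI] = 1/18.28 = 0.0547 M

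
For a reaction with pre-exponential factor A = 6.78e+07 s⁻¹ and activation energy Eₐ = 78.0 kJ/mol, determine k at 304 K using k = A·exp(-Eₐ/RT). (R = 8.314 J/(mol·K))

2.68e-06 s⁻¹

Step 1: Use the Arrhenius equation: k = A × exp(-Eₐ/RT)
Step 2: Convert Eₐ to J/mol: 78.0 kJ/mol = 78000 J/mol
Step 3: Calculate the exponent: -Eₐ/(RT) = -78000/(8.314 × 304) = -30.86107
Step 4: k = 6.78e+07 × exp(-30.86107)
Step 5: k = 6.78e+07 × 3.95556e-14 = 2.6819e-06 s⁻¹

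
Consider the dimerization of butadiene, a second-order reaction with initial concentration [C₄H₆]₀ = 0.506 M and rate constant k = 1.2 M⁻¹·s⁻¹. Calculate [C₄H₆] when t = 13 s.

0.05689 M

Step 1: For a second-order reaction: 1/[C₄H₆] = 1/[C₄H₆]₀ + kt
Step 2: 1/[C₄H₆] = 1/0.506 + 1.2 × 13
Step 3: 1/[C₄H₆] = 1.976 + 15.6 = 17.58
Step 4: [C₄H₆] = 1/17.58 = 0.05689 M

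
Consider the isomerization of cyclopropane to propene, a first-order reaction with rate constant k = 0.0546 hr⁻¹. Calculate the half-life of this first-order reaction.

12.7 hr

Step 1: For a first-order reaction, t₁/₂ = ln(2)/k
Step 2: t₁/₂ = ln(2)/0.0546
Step 3: t₁/₂ = 0.6931/0.0546 = 12.7 hr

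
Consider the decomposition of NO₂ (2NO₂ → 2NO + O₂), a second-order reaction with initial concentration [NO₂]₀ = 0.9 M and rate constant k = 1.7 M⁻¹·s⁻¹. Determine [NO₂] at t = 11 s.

0.05048 M

Step 1: For a second-order reaction: 1/[NO₂] = 1/[NO₂]₀ + kt
Step 2: 1/[NO₂] = 1/0.9 + 1.7 × 11
Step 3: 1/[NO₂] = 1.111 + 18.7 = 19.81
Step 4: [NO₂] = 1/19.81 = 0.05048 M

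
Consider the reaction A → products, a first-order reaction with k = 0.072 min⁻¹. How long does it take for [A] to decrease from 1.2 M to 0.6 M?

9.627 min

Step 1: For first-order: t = ln([A]₀/[A])/k
Step 2: t = ln(1.2/0.6)/0.072
Step 3: t = ln(2)/0.072
Step 4: t = 0.6931/0.072 = 9.627 min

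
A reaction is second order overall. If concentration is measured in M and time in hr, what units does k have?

M⁻¹·hr⁻¹

Step 1: For overall order n, rate = k × (concentration)^n.
Step 2: Rate has units M·hr⁻¹; concentration term has units M^2.
Step 3: k = rate / (concentration)^n, so units of k = M^(1-2)·hr⁻¹ = M⁻¹·hr⁻¹.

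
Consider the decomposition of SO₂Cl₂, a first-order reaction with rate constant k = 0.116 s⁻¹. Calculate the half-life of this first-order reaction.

5.975 s

Step 1: For a first-order reaction, t₁/₂ = ln(2)/k
Step 2: t₁/₂ = ln(2)/0.116
Step 3: t₁/₂ = 0.6931/0.116 = 5.975 s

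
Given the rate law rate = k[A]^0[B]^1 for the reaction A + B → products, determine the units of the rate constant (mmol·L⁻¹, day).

day⁻¹

Step 1: Overall order = 0 + 1 = 1.
Step 2: rate has units mmol·L⁻¹·day⁻¹; [A]^0[B]^1 has units (mmol·L⁻¹)^1.
Step 3: k = rate/([A]^0[B]^1), so units of k = (mmol·L⁻¹)^(1-1)·day⁻¹ = day⁻¹.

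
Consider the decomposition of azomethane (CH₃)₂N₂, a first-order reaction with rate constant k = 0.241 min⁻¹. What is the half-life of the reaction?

2.876 min

Step 1: For a first-order reaction, t₁/₂ = ln(2)/k
Step 2: t₁/₂ = ln(2)/0.241
Step 3: t₁/₂ = 0.6931/0.241 = 2.876 min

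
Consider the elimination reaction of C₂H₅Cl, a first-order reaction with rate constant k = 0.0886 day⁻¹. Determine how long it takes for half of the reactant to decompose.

7.823 day

Step 1: For a first-order reaction, t₁/₂ = ln(2)/k
Step 2: t₁/₂ = ln(2)/0.0886
Step 3: t₁/₂ = 0.6931/0.0886 = 7.823 day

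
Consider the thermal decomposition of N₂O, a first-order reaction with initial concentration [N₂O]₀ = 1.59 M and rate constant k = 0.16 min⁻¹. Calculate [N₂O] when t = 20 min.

0.06481 M

Step 1: For a first-order reaction: [N₂O] = [N₂O]₀ × e^(-kt)
Step 2: [N₂O] = 1.59 × e^(-0.16 × 20)
Step 3: [N₂O] = 1.59 × e^(-3.2)
Step 4: [N₂O] = 1.59 × 0.0407622 = 0.06481 M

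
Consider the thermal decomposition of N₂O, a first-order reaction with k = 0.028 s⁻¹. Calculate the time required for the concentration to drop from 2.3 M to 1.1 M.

26.34 s

Step 1: For first-order: t = ln([N₂O]₀/[N₂O])/k
Step 2: t = ln(2.3/1.1)/0.028
Step 3: t = ln(2.091)/0.028
Step 4: t = 0.7376/0.028 = 26.34 s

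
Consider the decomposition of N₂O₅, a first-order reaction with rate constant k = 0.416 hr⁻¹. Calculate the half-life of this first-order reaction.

1.666 hr

Step 1: For a first-order reaction, t₁/₂ = ln(2)/k
Step 2: t₁/₂ = ln(2)/0.416
Step 3: t₁/₂ = 0.6931/0.416 = 1.666 hr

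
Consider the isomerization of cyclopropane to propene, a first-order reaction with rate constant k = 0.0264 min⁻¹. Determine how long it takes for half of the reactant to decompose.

26.26 min

Step 1: For a first-order reaction, t₁/₂ = ln(2)/k
Step 2: t₁/₂ = ln(2)/0.0264
Step 3: t₁/₂ = 0.6931/0.0264 = 26.26 min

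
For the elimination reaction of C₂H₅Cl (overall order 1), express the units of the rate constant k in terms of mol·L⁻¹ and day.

day⁻¹

Step 1: For overall order n, rate = k × (concentration)^n.
Step 2: Rate has units mol·L⁻¹·day⁻¹; concentration term has units (mol·L⁻¹)^1.
Step 3: k = rate / (concentration)^n, so units of k = (mol·L⁻¹)^(1-1)·day⁻¹ = day⁻¹.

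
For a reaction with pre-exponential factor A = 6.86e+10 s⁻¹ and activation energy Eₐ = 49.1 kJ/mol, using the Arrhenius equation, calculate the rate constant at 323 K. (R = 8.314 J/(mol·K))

7.87e+02 s⁻¹

Step 1: Use the Arrhenius equation: k = A × exp(-Eₐ/RT)
Step 2: Convert Eₐ to J/mol: 49.1 kJ/mol = 49100 J/mol
Step 3: Calculate the exponent: -Eₐ/(RT) = -49100/(8.314 × 323) = -18.28390
Step 4: k = 6.86e+10 × exp(-18.28390)
Step 5: k = 6.86e+10 × 1.14658e-08 = 7.8655e+02 s⁻¹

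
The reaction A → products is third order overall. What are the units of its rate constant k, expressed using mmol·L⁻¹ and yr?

(mmol·L⁻¹)⁻²·yr⁻¹

Step 1: For overall order n, rate = k × (concentration)^n.
Step 2: Rate has units mmol·L⁻¹·yr⁻¹; concentration term has units (mmol·L⁻¹)^3.
Step 3: k = rate / (concentration)^n, so units of k = (mmol·L⁻¹)^(1-3)·yr⁻¹ = (mmol·L⁻¹)⁻²·yr⁻¹.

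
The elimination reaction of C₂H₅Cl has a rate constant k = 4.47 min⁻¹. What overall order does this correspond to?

first order (1)

Step 1: The units of k for an nth-order reaction are (concentration)^(1-n)·(time)⁻¹.
Step 2: Here k has units min⁻¹, so the concentration exponent is 0.
Step 3: 1 - n = 0 ⇒ n = 1. The reaction is first order.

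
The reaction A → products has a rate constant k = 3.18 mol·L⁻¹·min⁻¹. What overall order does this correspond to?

zeroth order (0)

Step 1: The units of k for an nth-order reaction are (concentration)^(1-n)·(time)⁻¹.
Step 2: Here k has units mol·L⁻¹·min⁻¹, so the concentration exponent is 1.
Step 3: 1 - n = 1 ⇒ n = 0. The reaction is zeroth order.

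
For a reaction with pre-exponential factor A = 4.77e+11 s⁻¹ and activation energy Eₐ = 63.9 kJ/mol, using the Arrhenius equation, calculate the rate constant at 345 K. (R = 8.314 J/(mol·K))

1.01e+02 s⁻¹

Step 1: Use the Arrhenius equation: k = A × exp(-Eₐ/RT)
Step 2: Convert Eₐ to J/mol: 63.9 kJ/mol = 63900 J/mol
Step 3: Calculate the exponent: -Eₐ/(RT) = -63900/(8.314 × 345) = -22.27777
Step 4: k = 4.77e+11 × exp(-22.27777)
Step 5: k = 4.77e+11 × 2.11294e-10 = 1.0079e+02 s⁻¹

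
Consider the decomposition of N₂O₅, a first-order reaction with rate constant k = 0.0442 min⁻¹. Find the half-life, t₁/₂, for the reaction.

15.68 min

Step 1: For a first-order reaction, t₁/₂ = ln(2)/k
Step 2: t₁/₂ = ln(2)/0.0442
Step 3: t₁/₂ = 0.6931/0.0442 = 15.68 min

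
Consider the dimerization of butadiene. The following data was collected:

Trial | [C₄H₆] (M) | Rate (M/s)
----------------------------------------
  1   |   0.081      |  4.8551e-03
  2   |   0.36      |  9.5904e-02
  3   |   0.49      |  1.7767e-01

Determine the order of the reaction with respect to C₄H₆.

second order (2)

Step 1: Compare trials to find order n where rate₂/rate₁ = ([C₄H₆]₂/[C₄H₆]₁)^n
Step 2: rate₂/rate₁ = 9.5904e-02/4.8551e-03 = 19.75
Step 3: [C₄H₆]₂/[C₄H₆]₁ = 0.36/0.081 = 4.444
Step 4: n = ln(19.75)/ln(4.444) = 2.00 ≈ 2
Step 5: The reaction is second order in C₄H₆.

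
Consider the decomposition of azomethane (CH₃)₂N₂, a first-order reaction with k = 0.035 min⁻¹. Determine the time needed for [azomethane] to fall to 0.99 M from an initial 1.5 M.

11.87 min

Step 1: For first-order: t = ln([azomethane]₀/[azomethane])/k
Step 2: t = ln(1.5/0.99)/0.035
Step 3: t = ln(1.515)/0.035
Step 4: t = 0.4155/0.035 = 11.87 min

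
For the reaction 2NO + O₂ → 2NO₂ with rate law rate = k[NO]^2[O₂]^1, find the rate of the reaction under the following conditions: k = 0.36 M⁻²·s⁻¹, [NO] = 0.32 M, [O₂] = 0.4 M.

0.01475 M/s

Step 1: The rate law is rate = k[NO]^2[O₂]^1
Step 2: Substitute: rate = 0.36 × (0.32)^2 × (0.4)^1
Step 3: rate = 0.36 × 0.1024 × 0.4 = 0.0147456 M/s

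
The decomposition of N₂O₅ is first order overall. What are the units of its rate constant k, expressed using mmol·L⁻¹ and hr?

hr⁻¹

Step 1: For overall order n, rate = k × (concentration)^n.
Step 2: Rate has units mmol·L⁻¹·hr⁻¹; concentration term has units (mmol·L⁻¹)^1.
Step 3: k = rate / (concentration)^n, so units of k = (mmol·L⁻¹)^(1-1)·hr⁻¹ = hr⁻¹.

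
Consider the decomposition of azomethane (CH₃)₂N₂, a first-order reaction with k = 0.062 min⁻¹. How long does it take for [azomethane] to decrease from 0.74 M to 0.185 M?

22.36 min

Step 1: For first-order: t = ln([azomethane]₀/[azomethane])/k
Step 2: t = ln(0.74/0.185)/0.062
Step 3: t = ln(4)/0.062
Step 4: t = 1.386/0.062 = 22.36 min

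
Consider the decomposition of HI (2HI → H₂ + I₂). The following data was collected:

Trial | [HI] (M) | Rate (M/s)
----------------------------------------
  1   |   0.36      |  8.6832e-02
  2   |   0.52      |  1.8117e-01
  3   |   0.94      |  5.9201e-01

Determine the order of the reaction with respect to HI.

second order (2)

Step 1: Compare trials to find order n where rate₂/rate₁ = ([HI]₂/[HI]₁)^n
Step 2: rate₂/rate₁ = 1.8117e-01/8.6832e-02 = 2.086
Step 3: [HI]₂/[HI]₁ = 0.52/0.36 = 1.444
Step 4: n = ln(2.086)/ln(1.444) = 2.00 ≈ 2
Step 5: The reaction is second order in HI.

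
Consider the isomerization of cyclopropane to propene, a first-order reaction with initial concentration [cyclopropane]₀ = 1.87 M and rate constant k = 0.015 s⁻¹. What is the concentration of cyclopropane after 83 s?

0.5384 M

Step 1: For a first-order reaction: [cyclopropane] = [cyclopropane]₀ × e^(-kt)
Step 2: [cyclopropane] = 1.87 × e^(-0.015 × 83)
Step 3: [cyclopropane] = 1.87 × e^(-1.245)
Step 4: [cyclopropane] = 1.87 × 0.287941 = 0.5384 M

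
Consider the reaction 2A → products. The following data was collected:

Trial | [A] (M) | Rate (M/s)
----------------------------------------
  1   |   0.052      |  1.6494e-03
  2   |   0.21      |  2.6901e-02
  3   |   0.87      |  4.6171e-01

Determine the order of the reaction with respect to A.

second order (2)

Step 1: Compare trials to find order n where rate₂/rate₁ = ([A]₂/[A]₁)^n
Step 2: rate₂/rate₁ = 2.6901e-02/1.6494e-03 = 16.31
Step 3: [A]₂/[A]₁ = 0.21/0.052 = 4.038
Step 4: n = ln(16.31)/ln(4.038) = 2.00 ≈ 2
Step 5: The reaction is second order in A.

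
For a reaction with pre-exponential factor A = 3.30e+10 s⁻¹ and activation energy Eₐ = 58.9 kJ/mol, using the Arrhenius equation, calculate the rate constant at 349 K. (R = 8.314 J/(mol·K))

5.04e+01 s⁻¹

Step 1: Use the Arrhenius equation: k = A × exp(-Eₐ/RT)
Step 2: Convert Eₐ to J/mol: 58.9 kJ/mol = 58900 J/mol
Step 3: Calculate the exponent: -Eₐ/(RT) = -58900/(8.314 × 349) = -20.29924
Step 4: k = 3.30e+10 × exp(-20.29924)
Step 5: k = 3.30e+10 × 1.52810e-09 = 5.0427e+01 s⁻¹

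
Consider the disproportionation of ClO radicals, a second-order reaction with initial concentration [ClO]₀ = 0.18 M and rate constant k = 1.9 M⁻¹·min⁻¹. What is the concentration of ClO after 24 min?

0.01955 M

Step 1: For a second-order reaction: 1/[ClO] = 1/[ClO]₀ + kt
Step 2: 1/[ClO] = 1/0.18 + 1.9 × 24
Step 3: 1/[ClO] = 5.556 + 45.6 = 51.16
Step 4: [ClO] = 1/51.16 = 0.01955 M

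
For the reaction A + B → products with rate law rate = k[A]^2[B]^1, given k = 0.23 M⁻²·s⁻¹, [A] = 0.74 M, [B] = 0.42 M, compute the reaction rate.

0.0529 M/s

Step 1: The rate law is rate = k[A]^2[B]^1
Step 2: Substitute: rate = 0.23 × (0.74)^2 × (0.42)^1
Step 3: rate = 0.23 × 0.5476 × 0.42 = 0.0528982 M/s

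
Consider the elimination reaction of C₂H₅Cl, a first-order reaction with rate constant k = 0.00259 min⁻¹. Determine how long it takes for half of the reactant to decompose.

267.6 min

Step 1: For a first-order reaction, t₁/₂ = ln(2)/k
Step 2: t₁/₂ = ln(2)/0.00259
Step 3: t₁/₂ = 0.6931/0.00259 = 267.6 min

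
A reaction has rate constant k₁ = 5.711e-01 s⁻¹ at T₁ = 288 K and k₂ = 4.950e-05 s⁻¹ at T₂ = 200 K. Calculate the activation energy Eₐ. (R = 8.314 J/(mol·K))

50.9 kJ/mol

Step 1: Use the two-temperature Arrhenius form: ln(k₂/k₁) = -Eₐ/R × (1/T₂ - 1/T₁)
Step 2: ln(k₂/k₁) = ln(4.950e-05/5.711e-01) = ln(8.66748e-05) = -9.35335
Step 3: 1/T₂ - 1/T₁ = 1/200 - 1/288 = 1.527778e-03 K⁻¹
Step 4: Eₐ = -R × ln(k₂/k₁) / (1/T₂ - 1/T₁) = -8.314 × -9.35335 / 1.527778e-03
Step 5: Eₐ = 5.0900e+04 J/mol = 50.9 kJ/mol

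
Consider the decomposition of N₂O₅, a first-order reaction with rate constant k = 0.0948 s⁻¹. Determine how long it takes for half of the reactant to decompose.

7.312 s

Step 1: For a first-order reaction, t₁/₂ = ln(2)/k
Step 2: t₁/₂ = ln(2)/0.0948
Step 3: t₁/₂ = 0.6931/0.0948 = 7.312 s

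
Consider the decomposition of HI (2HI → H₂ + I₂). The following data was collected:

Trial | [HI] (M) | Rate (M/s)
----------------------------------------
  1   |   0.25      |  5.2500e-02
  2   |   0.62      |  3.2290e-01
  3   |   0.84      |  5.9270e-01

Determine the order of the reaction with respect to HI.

second order (2)

Step 1: Compare trials to find order n where rate₂/rate₁ = ([HI]₂/[HI]₁)^n
Step 2: rate₂/rate₁ = 3.2290e-01/5.2500e-02 = 6.15
Step 3: [HI]₂/[HI]₁ = 0.62/0.25 = 2.48
Step 4: n = ln(6.15)/ln(2.48) = 2.00 ≈ 2
Step 5: The reaction is second order in HI.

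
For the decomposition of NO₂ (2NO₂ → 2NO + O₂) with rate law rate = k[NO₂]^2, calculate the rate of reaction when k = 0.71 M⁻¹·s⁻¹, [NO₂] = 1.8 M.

2.3 M/s

Step 1: Identify the rate law: rate = k[NO₂]^2
Step 2: Substitute values: rate = 0.71 × (1.8)^2
Step 3: Calculate: rate = 0.71 × 3.24 = 2.3004 M/s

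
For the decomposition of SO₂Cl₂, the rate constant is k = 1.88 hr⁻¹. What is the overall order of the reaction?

first order (1)

Step 1: The units of k for an nth-order reaction are (concentration)^(1-n)·(time)⁻¹.
Step 2: Here k has units hr⁻¹, so the concentration exponent is 0.
Step 3: 1 - n = 0 ⇒ n = 1. The reaction is first order.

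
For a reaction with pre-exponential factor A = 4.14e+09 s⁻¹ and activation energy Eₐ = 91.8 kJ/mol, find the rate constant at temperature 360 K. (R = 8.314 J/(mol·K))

1.98e-04 s⁻¹

Step 1: Use the Arrhenius equation: k = A × exp(-Eₐ/RT)
Step 2: Convert Eₐ to J/mol: 91.8 kJ/mol = 91800 J/mol
Step 3: Calculate the exponent: -Eₐ/(RT) = -91800/(8.314 × 360) = -30.67116
Step 4: k = 4.14e+09 × exp(-30.67116)
Step 5: k = 4.14e+09 × 4.78282e-14 = 1.9801e-04 s⁻¹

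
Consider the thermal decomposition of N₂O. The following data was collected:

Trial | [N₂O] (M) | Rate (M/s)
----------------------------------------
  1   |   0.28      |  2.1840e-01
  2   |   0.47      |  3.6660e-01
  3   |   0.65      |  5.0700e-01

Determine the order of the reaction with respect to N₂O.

first order (1)

Step 1: Compare trials to find order n where rate₂/rate₁ = ([N₂O]₂/[N₂O]₁)^n
Step 2: rate₂/rate₁ = 3.6660e-01/2.1840e-01 = 1.679
Step 3: [N₂O]₂/[N₂O]₁ = 0.47/0.28 = 1.679
Step 4: n = ln(1.679)/ln(1.679) = 1.00 ≈ 1
Step 5: The reaction is first order in N₂O.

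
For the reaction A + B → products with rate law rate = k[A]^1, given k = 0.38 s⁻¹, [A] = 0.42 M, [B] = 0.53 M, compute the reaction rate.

0.1596 M/s

Step 1: The rate law is rate = k[A]^1
Step 2: Note that the rate does not depend on [B] (zero order in B).
Step 3: rate = 0.38 × (0.42)^1 = 0.1596 M/s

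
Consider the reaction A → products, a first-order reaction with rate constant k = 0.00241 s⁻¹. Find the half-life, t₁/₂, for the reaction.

287.6 s

Step 1: For a first-order reaction, t₁/₂ = ln(2)/k
Step 2: t₁/₂ = ln(2)/0.00241
Step 3: t₁/₂ = 0.6931/0.00241 = 287.6 s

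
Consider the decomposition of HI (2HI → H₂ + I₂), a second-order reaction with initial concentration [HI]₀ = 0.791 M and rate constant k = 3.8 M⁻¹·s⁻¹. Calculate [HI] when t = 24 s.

0.01081 M

Step 1: For a second-order reaction: 1/[HI] = 1/[HI]₀ + kt
Step 2: 1/[HI] = 1/0.791 + 3.8 × 24
Step 3: 1/[HI] = 1.264 + 91.2 = 92.46
Step 4: [HI] = 1/92.46 = 0.01081 M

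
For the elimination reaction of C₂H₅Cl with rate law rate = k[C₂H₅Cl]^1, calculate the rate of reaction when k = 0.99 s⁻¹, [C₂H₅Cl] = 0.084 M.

0.08316 M/s

Step 1: Identify the rate law: rate = k[C₂H₅Cl]^1
Step 2: Substitute values: rate = 0.99 × (0.084)^1
Step 3: Calculate: rate = 0.99 × 0.084 = 0.08316 M/s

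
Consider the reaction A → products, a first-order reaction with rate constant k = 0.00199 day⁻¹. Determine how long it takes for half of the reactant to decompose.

348.3 day

Step 1: For a first-order reaction, t₁/₂ = ln(2)/k
Step 2: t₁/₂ = ln(2)/0.00199
Step 3: t₁/₂ = 0.6931/0.00199 = 348.3 day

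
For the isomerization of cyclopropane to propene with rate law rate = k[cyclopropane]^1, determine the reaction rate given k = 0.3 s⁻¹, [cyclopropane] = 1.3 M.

0.39 M/s

Step 1: Identify the rate law: rate = k[cyclopropane]^1
Step 2: Substitute values: rate = 0.3 × (1.3)^1
Step 3: Calculate: rate = 0.3 × 1.3 = 0.39 M/s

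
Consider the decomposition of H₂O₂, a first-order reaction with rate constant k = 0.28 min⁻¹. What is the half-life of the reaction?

2.476 min

Step 1: For a first-order reaction, t₁/₂ = ln(2)/k
Step 2: t₁/₂ = ln(2)/0.28
Step 3: t₁/₂ = 0.6931/0.28 = 2.476 min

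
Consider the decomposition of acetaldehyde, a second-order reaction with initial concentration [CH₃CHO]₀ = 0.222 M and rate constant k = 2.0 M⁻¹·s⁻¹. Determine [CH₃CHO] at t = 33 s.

0.01418 M

Step 1: For a second-order reaction: 1/[CH₃CHO] = 1/[CH₃CHO]₀ + kt
Step 2: 1/[CH₃CHO] = 1/0.222 + 2.0 × 33
Step 3: 1/[CH₃CHO] = 4.505 + 66 = 70.5
Step 4: [CH₃CHO] = 1/70.5 = 0.01418 M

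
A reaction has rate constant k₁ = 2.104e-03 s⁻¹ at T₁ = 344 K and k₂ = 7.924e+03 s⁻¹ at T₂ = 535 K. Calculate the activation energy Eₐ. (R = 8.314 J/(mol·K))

121.3 kJ/mol

Step 1: Use the two-temperature Arrhenius form: ln(k₂/k₁) = -Eₐ/R × (1/T₂ - 1/T₁)
Step 2: ln(k₂/k₁) = ln(7.924e+03/2.104e-03) = ln(3.76616e+06) = 15.1416
Step 3: 1/T₂ - 1/T₁ = 1/535 - 1/344 = -1.037818e-03 K⁻¹
Step 4: Eₐ = -R × ln(k₂/k₁) / (1/T₂ - 1/T₁) = -8.314 × 15.1416 / -1.037818e-03
Step 5: Eₐ = 1.2130e+05 J/mol = 121.3 kJ/mol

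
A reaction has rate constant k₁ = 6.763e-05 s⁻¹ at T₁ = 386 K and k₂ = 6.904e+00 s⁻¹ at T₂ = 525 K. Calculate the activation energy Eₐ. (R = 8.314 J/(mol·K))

139.8 kJ/mol

Step 1: Use the two-temperature Arrhenius form: ln(k₂/k₁) = -Eₐ/R × (1/T₂ - 1/T₁)
Step 2: ln(k₂/k₁) = ln(6.904e+00/6.763e-05) = ln(102085) = 11.5336
Step 3: 1/T₂ - 1/T₁ = 1/525 - 1/386 = -6.859117e-04 K⁻¹
Step 4: Eₐ = -R × ln(k₂/k₁) / (1/T₂ - 1/T₁) = -8.314 × 11.5336 / -6.859117e-04
Step 5: Eₐ = 1.3980e+05 J/mol = 139.8 kJ/mol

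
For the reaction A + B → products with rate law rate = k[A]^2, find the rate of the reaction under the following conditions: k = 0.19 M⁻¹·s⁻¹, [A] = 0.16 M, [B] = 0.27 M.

0.004864 M/s

Step 1: The rate law is rate = k[A]^2
Step 2: Note that the rate does not depend on [B] (zero order in B).
Step 3: rate = 0.19 × (0.16)^2 = 0.004864 M/s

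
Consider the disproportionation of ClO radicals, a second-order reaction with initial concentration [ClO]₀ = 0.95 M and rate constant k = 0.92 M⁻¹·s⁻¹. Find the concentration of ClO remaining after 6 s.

0.1521 M

Step 1: For a second-order reaction: 1/[ClO] = 1/[ClO]₀ + kt
Step 2: 1/[ClO] = 1/0.95 + 0.92 × 6
Step 3: 1/[ClO] = 1.053 + 5.52 = 6.573
Step 4: [ClO] = 1/6.573 = 0.1521 M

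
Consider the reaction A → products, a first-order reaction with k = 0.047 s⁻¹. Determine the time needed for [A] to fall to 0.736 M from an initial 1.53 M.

15.57 s

Step 1: For first-order: t = ln([A]₀/[A])/k
Step 2: t = ln(1.53/0.736)/0.047
Step 3: t = ln(2.079)/0.047
Step 4: t = 0.7318/0.047 = 15.57 s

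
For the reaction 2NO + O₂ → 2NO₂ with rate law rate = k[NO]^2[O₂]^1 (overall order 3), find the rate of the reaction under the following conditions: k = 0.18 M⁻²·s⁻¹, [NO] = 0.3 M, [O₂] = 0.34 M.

0.005508 M/s

Step 1: The rate law is rate = k[NO]^2[O₂]^1, overall order = 2+1 = 3
Step 2: Substitute values: rate = 0.18 × (0.3)^2 × (0.34)^1
Step 3: rate = 0.18 × 0.09 × 0.34 = 0.005508 M/s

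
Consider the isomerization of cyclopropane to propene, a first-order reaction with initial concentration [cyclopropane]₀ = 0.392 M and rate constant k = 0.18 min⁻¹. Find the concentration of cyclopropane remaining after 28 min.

0.002538 M

Step 1: For a first-order reaction: [cyclopropane] = [cyclopropane]₀ × e^(-kt)
Step 2: [cyclopropane] = 0.392 × e^(-0.18 × 28)
Step 3: [cyclopropane] = 0.392 × e^(-5.04)
Step 4: [cyclopropane] = 0.392 × 0.00647375 = 0.002538 M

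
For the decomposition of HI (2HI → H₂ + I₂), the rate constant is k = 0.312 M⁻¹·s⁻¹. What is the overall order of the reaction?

second order (2)

Step 1: The units of k for an nth-order reaction are (concentration)^(1-n)·(time)⁻¹.
Step 2: Here k has units M⁻¹·s⁻¹, so the concentration exponent is -1.
Step 3: 1 - n = -1 ⇒ n = 2. The reaction is second order.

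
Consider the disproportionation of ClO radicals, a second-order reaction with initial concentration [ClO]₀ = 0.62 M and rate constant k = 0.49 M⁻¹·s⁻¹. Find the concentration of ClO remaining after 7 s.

0.1983 M

Step 1: For a second-order reaction: 1/[ClO] = 1/[ClO]₀ + kt
Step 2: 1/[ClO] = 1/0.62 + 0.49 × 7
Step 3: 1/[ClO] = 1.613 + 3.43 = 5.043
Step 4: [ClO] = 1/5.043 = 0.1983 M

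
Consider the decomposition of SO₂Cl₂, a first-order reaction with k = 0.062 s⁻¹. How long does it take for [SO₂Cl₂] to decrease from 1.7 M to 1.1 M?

7.021 s

Step 1: For first-order: t = ln([SO₂Cl₂]₀/[SO₂Cl₂])/k
Step 2: t = ln(1.7/1.1)/0.062
Step 3: t = ln(1.545)/0.062
Step 4: t = 0.4353/0.062 = 7.021 s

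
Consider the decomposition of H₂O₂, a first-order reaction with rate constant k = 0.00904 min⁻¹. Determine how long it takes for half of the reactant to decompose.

76.68 min

Step 1: For a first-order reaction, t₁/₂ = ln(2)/k
Step 2: t₁/₂ = ln(2)/0.00904
Step 3: t₁/₂ = 0.6931/0.00904 = 76.68 min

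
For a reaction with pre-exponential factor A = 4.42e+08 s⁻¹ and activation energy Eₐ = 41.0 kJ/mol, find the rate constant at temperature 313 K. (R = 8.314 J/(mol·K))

6.35e+01 s⁻¹

Step 1: Use the Arrhenius equation: k = A × exp(-Eₐ/RT)
Step 2: Convert Eₐ to J/mol: 41.0 kJ/mol = 41000 J/mol
Step 3: Calculate the exponent: -Eₐ/(RT) = -41000/(8.314 × 313) = -15.75540
Step 4: k = 4.42e+08 × exp(-15.75540)
Step 5: k = 4.42e+08 × 1.43720e-07 = 6.3524e+01 s⁻¹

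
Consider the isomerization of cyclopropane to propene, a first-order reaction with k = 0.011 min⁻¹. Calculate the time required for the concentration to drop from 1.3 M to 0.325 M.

126 min

Step 1: For first-order: t = ln([cyclopropane]₀/[cyclopropane])/k
Step 2: t = ln(1.3/0.325)/0.011
Step 3: t = ln(4)/0.011
Step 4: t = 1.386/0.011 = 126 min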